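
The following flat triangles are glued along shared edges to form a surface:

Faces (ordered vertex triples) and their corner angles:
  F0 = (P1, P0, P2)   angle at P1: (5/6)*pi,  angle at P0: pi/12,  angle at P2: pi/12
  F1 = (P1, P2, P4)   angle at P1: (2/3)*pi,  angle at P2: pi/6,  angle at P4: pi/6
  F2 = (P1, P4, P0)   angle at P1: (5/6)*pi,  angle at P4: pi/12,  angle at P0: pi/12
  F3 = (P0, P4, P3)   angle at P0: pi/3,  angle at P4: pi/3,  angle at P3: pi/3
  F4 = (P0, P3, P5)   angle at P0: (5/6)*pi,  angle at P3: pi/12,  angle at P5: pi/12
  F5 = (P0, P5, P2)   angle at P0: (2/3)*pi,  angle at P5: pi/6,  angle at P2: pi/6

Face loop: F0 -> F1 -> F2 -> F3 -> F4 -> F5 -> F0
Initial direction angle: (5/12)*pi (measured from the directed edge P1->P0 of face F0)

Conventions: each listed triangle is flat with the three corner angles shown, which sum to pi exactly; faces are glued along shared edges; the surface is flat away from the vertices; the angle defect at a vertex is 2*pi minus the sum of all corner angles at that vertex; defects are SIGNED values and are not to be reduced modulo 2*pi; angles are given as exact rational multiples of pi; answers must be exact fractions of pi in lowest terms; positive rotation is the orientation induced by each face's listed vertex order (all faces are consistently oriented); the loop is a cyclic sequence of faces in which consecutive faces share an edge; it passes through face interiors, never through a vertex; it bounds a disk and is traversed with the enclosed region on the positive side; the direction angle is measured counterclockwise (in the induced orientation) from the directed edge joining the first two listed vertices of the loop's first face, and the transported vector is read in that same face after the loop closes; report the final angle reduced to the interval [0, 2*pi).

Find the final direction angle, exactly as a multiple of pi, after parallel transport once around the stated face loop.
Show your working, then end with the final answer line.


enclosed vertex P0: corner angles sum to 2*pi, defect = 2*pi - 2*pi = 0
enclosed vertex P1: corner angles sum to (7/3)*pi, defect = 2*pi - (7/3)*pi = -pi/3
by Gauss-Bonnet the loop rotates the vector by the enclosed defect sum (positive orientation, mod 2*pi)
final angle = (5/12)*pi - pi/3 = pi/12 (mod 2*pi)

Answer: final direction angle = pi/12


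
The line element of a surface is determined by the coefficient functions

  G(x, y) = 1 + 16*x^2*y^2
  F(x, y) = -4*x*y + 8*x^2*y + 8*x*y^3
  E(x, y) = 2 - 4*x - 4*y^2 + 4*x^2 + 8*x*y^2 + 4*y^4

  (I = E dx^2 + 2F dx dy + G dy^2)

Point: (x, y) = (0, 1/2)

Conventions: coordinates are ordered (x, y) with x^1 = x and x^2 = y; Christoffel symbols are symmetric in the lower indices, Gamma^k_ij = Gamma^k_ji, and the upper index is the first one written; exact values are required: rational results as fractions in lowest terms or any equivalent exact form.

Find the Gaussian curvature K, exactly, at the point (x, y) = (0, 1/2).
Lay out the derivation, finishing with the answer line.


E = 5/4, F = 0, G = 1, EG - F^2 = 5/4 at the point
E_x = -2, E_y = -2, F_x = -1, F_y = 0, G_x = 0, G_y = 0
E_yy = 4, F_xy = 2, G_xx = 8
Using the Brioschi determinant formula for K from the metric derivatives:
M1 = [[-E_yy/2 + F_xy - G_xx/2, E_x/2, F_x - E_y/2], [F_y - G_x/2, E, F], [G_y/2, F, G]] = [[-4, -1, 0], [0, 5/4, 0], [0, 0, 1]]; det M1 = -5
M2 = [[0, E_y/2, G_x/2], [E_y/2, E, F], [G_x/2, F, G]] = [[0, -1, 0], [-1, 5/4, 0], [0, 0, 1]]; det M2 = -1
det M1 - det M2 = -4; K = -4 / (5/4)^2 = -64/25

Answer: K = -64/25


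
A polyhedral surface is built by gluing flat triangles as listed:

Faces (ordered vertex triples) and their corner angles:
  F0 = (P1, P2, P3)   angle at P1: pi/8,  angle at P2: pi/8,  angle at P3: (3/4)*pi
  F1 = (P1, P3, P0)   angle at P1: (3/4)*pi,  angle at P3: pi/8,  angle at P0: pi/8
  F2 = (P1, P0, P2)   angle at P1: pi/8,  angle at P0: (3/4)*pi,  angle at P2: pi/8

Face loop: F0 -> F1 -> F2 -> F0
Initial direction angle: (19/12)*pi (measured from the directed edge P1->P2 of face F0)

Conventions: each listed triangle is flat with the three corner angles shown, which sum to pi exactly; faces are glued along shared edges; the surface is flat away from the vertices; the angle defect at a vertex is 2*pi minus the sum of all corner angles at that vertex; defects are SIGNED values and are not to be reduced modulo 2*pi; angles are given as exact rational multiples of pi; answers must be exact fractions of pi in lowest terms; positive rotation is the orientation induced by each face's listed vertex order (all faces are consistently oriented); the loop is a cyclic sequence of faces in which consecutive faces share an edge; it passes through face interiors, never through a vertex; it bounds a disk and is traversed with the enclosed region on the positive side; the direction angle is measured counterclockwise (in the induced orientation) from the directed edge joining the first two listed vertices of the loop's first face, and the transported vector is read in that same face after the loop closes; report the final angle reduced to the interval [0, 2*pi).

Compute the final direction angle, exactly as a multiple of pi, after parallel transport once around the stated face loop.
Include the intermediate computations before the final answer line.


enclosed vertex P1: corner angles sum to pi, defect = 2*pi - pi = pi
the final direction is the initial angle plus the enclosed defects, taken mod 2*pi in the induced orientation
final angle = (19/12)*pi + pi = (7/12)*pi (mod 2*pi)

Answer: final direction angle = (7/12)*pi


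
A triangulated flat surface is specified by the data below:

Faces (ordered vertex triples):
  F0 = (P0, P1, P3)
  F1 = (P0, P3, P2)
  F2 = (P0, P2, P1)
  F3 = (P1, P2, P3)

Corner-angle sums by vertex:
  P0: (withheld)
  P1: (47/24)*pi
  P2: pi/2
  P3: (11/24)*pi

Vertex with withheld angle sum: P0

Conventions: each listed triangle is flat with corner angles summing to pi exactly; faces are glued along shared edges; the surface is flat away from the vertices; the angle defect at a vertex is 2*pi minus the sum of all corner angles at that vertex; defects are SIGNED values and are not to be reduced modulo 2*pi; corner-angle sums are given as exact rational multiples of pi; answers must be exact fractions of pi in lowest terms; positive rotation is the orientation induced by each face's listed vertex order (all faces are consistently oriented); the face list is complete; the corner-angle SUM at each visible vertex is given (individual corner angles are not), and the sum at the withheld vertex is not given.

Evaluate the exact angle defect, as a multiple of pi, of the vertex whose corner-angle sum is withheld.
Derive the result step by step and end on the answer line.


V = 4, E = 6, F = 4; chi = V - E + F = 2
Gauss-Bonnet: total defect = 2*pi*chi = 4*pi; visible defects sum to (37/12)*pi

Answer: defect(P0) = (11/12)*pi


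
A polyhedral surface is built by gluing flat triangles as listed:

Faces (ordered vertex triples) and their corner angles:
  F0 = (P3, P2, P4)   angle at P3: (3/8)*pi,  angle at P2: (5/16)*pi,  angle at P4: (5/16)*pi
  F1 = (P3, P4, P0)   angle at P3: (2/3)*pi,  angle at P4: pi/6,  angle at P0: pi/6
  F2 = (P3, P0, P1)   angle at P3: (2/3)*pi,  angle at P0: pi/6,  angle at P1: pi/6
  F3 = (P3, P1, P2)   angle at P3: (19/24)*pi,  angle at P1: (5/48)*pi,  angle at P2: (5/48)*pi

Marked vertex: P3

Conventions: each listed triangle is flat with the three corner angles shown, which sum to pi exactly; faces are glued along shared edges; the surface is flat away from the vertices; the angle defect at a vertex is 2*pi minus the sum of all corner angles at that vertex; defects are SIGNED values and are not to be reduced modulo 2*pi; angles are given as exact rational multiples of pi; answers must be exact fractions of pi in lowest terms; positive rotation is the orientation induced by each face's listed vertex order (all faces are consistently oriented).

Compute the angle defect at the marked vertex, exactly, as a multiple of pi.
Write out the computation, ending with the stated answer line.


Sum of corner angles at P3: (5/2)*pi
defect = 2*pi - (5/2)*pi

Answer: defect(P3) = -pi/2


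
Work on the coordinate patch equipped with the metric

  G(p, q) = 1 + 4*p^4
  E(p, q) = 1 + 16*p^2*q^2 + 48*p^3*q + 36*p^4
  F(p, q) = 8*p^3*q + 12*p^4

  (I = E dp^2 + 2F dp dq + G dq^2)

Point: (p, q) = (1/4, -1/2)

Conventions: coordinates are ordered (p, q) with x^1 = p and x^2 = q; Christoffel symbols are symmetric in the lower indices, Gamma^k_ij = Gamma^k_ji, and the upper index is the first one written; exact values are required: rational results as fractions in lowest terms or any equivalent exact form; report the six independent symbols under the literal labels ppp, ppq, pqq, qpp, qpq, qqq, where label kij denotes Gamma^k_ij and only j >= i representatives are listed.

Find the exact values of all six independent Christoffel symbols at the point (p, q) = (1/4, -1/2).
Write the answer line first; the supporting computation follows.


Answer: Gamma_ppp = -4/33, Gamma_ppq = -4/33, Gamma_pqq = 0, Gamma_qpp = 4/33, Gamma_qpq = 4/33, Gamma_qqq = 0

E = 65/64, F = -1/64, G = 65/64 at the point
E_p = -1/4, E_q = -1/4, F_p = 0, F_q = 1/8, G_p = 1/4, G_q = 0
EG - F^2 = 33/32;  g^inv = (32/33) * [[65/64, 1/64], [1/64, 65/64]]
first-kind symbols [ij,l] = (1/2)(d_i g_jl + d_j g_il - d_l g_ij): [pp,p] = E_p/2 = -1/8, [pp,q] = F_p - E_q/2 = 1/8, [pq,p] = E_q/2 = -1/8, [pq,q] = G_p/2 = 1/8, [qq,p] = F_q - G_p/2 = 0, [qq,q] = G_q/2 = 0
Gamma^p_ij = (G*[ij,p] - F*[ij,q])/(EG - F^2), Gamma^q_ij = (E*[ij,q] - F*[ij,p])/(EG - F^2)


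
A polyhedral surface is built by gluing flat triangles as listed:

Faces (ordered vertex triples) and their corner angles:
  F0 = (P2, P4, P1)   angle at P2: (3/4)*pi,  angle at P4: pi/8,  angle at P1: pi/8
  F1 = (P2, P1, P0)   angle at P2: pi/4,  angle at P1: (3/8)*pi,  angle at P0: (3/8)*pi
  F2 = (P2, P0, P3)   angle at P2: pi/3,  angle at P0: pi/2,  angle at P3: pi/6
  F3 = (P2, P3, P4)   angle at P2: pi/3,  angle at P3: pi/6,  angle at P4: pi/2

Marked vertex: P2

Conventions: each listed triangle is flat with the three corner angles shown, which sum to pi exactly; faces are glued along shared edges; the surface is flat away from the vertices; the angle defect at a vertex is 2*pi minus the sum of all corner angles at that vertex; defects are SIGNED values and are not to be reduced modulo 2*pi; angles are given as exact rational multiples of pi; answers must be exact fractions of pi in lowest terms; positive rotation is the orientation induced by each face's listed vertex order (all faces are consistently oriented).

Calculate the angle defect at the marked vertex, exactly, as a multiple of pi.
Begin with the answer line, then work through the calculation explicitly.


Answer: defect(P2) = pi/3

Sum of corner angles at P2: (5/3)*pi
defect = 2*pi - (5/3)*pi


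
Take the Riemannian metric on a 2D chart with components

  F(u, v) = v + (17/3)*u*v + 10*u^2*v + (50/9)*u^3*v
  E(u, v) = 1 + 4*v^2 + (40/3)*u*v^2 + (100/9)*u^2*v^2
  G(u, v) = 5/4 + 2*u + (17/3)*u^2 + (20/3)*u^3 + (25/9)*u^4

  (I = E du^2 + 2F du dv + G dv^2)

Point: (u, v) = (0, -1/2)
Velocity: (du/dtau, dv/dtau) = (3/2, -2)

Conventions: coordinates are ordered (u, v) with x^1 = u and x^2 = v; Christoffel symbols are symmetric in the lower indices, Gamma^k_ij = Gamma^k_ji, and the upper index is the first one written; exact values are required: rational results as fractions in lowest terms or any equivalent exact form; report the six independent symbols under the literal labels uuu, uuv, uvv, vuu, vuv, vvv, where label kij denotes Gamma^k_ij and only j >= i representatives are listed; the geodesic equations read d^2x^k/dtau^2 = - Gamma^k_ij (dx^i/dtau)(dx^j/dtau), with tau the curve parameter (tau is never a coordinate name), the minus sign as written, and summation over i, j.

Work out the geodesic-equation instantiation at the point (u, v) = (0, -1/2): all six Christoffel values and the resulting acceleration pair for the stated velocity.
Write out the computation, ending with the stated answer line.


E = 2, F = -1/2, G = 5/4 at the point
E_u = 10/3, E_v = -4, F_u = -17/6, F_v = 1, G_u = 2, G_v = 0
EG - F^2 = 9/4;  g^inv = (4/9) * [[5/4, 1/2], [1/2, 2]]
first-kind symbols [ij,l] = (1/2)(d_i g_jl + d_j g_il - d_l g_ij): [uu,u] = E_u/2 = 5/3, [uu,v] = F_u - E_v/2 = -5/6, [uv,u] = E_v/2 = -2, [uv,v] = G_u/2 = 1, [vv,u] = F_v - G_u/2 = 0, [vv,v] = G_v/2 = 0
Gamma^u_ij = (G*[ij,u] - F*[ij,v])/(EG - F^2), Gamma^v_ij = (E*[ij,v] - F*[ij,u])/(EG - F^2)
Gamma_uuu = 20/27, Gamma_uuv = -8/9, Gamma_uvv = 0, Gamma_vuu = -10/27, Gamma_vuv = 4/9, Gamma_vvv = 0
d^2u/dtau^2 = -(Gamma_uuu*(3/2)^2 + 2*Gamma_uuv*(3/2)*(-2) + Gamma_uvv*(-2)^2) = -7
d^2v/dtau^2 = -(Gamma_vuu*(3/2)^2 + 2*Gamma_vuv*(3/2)*(-2) + Gamma_vvv*(-2)^2) = 7/2

Answer: Gamma_uuu = 20/27, Gamma_uuv = -8/9, Gamma_uvv = 0, Gamma_vuu = -10/27, Gamma_vuv = 4/9, Gamma_vvv = 0; accelerations (d^2u/dtau^2, d^2v/dtau^2) = (-7, 7/2)


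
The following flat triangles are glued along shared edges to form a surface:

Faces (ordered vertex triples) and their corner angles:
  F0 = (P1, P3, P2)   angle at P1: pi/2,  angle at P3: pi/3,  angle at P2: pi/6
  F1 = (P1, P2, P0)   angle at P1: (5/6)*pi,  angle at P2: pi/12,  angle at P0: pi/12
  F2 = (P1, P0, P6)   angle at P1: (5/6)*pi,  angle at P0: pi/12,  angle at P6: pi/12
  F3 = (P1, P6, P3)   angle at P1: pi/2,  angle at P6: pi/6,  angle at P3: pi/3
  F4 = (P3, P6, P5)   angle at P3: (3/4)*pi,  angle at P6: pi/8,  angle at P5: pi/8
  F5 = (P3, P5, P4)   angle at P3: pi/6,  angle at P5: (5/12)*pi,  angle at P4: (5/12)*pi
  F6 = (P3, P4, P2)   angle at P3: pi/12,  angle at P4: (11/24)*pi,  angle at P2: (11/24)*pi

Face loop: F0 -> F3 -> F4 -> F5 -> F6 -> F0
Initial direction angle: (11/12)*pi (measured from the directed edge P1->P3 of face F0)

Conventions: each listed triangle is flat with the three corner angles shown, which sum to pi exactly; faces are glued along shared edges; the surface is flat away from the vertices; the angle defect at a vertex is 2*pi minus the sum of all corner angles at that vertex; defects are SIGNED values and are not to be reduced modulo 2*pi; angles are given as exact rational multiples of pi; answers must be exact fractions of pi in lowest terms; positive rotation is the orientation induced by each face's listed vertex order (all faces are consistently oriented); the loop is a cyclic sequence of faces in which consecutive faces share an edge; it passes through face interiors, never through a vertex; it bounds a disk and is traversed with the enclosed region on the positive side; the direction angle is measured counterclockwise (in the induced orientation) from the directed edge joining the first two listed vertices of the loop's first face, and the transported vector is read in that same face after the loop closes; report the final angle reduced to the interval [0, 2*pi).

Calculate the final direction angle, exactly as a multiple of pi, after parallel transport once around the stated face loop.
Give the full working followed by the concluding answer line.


enclosed vertex P3: corner angles sum to (5/3)*pi, defect = 2*pi - (5/3)*pi = pi/3
adding the enclosed defects to the starting angle (mod 2*pi, induced orientation) gives the holonomy
final angle = (11/12)*pi + pi/3 = (5/4)*pi (mod 2*pi)

Answer: final direction angle = (5/4)*pi


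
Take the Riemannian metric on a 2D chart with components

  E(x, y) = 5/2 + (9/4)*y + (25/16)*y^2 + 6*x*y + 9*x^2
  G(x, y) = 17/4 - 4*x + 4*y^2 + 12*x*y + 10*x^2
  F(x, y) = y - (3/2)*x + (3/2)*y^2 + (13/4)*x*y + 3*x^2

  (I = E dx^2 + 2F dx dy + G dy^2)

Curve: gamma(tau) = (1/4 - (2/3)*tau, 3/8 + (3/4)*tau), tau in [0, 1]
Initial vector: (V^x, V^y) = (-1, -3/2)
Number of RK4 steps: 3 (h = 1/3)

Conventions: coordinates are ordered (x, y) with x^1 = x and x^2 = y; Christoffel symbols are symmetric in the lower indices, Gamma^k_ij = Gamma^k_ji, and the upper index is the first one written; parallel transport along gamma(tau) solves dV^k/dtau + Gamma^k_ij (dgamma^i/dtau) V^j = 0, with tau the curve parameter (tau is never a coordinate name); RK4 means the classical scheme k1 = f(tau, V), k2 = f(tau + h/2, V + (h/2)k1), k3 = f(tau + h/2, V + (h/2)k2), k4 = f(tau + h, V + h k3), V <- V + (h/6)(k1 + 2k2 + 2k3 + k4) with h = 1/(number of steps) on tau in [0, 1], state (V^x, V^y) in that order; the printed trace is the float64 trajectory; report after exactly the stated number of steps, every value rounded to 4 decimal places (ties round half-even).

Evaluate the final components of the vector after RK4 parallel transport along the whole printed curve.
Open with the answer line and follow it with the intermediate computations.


Answer: V^x = -1.1776, V^y = -0.8988

gamma'(tau) = (-2/3, 3/4); f(tau, V)^k = -Gamma^k_ij(gamma(tau)) gamma'^i(tau) V^j; h = 1/3; intermediate values shown to 6 dp
curve data and Christoffel symbols at the stage parameters:
  tau = 0.000000: gamma = (0.250000, 0.375000), gamma' = (-0.666667, 0.750000); Gamma_xxx = 0.767897, Gamma_xxy = 0.459459, Gamma_xyy = -0.041680, Gamma_yxx = -0.320380, Gamma_yxy = 0.436304, Gamma_yyy = 0.544594
  tau = 0.166667: gamma = (0.138889, 0.500000), gamma' = (-0.666667, 0.750000); Gamma_xxx = 0.669204, Gamma_xxy = 0.433022, Gamma_xyy = 0.020654, Gamma_yxx = -0.349693, Gamma_yxy = 0.345661, Gamma_yyy = 0.491848
  tau = 0.333333: gamma = (0.027778, 0.625000), gamma' = (-0.666667, 0.750000); Gamma_xxx = 0.556518, Gamma_xxy = 0.403415, Gamma_xyy = 0.087838, Gamma_yxx = -0.366778, Gamma_yxy = 0.258960, Gamma_yyy = 0.432417
  tau = 0.500000: gamma = (-0.083333, 0.750000), gamma' = (-0.666667, 0.750000); Gamma_xxx = 0.435193, Gamma_xxy = 0.373134, Gamma_xyy = 0.157476, Gamma_yxx = -0.370244, Gamma_yxy = 0.177702, Gamma_yyy = 0.366996
  tau = 0.666667: gamma = (-0.194444, 0.875000), gamma' = (-0.666667, 0.750000); Gamma_xxx = 0.311104, Gamma_xxy = 0.344332, Gamma_xyy = 0.226845, Gamma_yxx = -0.360258, Gamma_yxy = 0.102655, Gamma_yyy = 0.296866
  tau = 0.833333: gamma = (-0.305556, 1.000000), gamma' = (-0.666667, 0.750000); Gamma_xxx = 0.189829, Gamma_xxy = 0.318542, Gamma_xyy = 0.293264, Gamma_yxx = -0.338379, Gamma_yxy = 0.034010, Gamma_yyy = 0.223792
  tau = 1.000000: gamma = (-0.416667, 1.125000), gamma' = (-0.666667, 0.750000); Gamma_xxx = 0.075990, Gamma_xxy = 0.296583, Gamma_xyy = 0.354435, Gamma_yxx = -0.307127, Gamma_yxy = -0.028402, Gamma_yyy = 0.149814
step 0: V^x = -1.0000, V^y = -1.5000
step 1: k1 = (-0.673687, 0.717179), k2 = (-0.512129, 0.738779), k3 = (-0.507877, 0.725023), k4 = (-0.335561, 0.703868); V <- V + (h/6)(k1 + 2k2 + 2k3 + k4): V^x = -1.1694, V^y = -1.2584
step 2: k1 = (-0.335586, 0.703929), k2 = (-0.161676, 0.644655), k3 = (-0.162669, 0.635187), k4 = (0.000022, 0.549501); V <- V + (h/6)(k1 + 2k2 + 2k3 + k4): V^x = -1.2241, V^y = -1.0466
step 3: k1 = (0.000052, 0.549629), k2 = (0.144775, 0.445990), k3 = (0.142196, 0.442441), k4 = (0.263360, 0.333909); V <- V + (h/6)(k1 + 2k2 + 2k3 + k4): V^x = -1.1776, V^y = -0.8988


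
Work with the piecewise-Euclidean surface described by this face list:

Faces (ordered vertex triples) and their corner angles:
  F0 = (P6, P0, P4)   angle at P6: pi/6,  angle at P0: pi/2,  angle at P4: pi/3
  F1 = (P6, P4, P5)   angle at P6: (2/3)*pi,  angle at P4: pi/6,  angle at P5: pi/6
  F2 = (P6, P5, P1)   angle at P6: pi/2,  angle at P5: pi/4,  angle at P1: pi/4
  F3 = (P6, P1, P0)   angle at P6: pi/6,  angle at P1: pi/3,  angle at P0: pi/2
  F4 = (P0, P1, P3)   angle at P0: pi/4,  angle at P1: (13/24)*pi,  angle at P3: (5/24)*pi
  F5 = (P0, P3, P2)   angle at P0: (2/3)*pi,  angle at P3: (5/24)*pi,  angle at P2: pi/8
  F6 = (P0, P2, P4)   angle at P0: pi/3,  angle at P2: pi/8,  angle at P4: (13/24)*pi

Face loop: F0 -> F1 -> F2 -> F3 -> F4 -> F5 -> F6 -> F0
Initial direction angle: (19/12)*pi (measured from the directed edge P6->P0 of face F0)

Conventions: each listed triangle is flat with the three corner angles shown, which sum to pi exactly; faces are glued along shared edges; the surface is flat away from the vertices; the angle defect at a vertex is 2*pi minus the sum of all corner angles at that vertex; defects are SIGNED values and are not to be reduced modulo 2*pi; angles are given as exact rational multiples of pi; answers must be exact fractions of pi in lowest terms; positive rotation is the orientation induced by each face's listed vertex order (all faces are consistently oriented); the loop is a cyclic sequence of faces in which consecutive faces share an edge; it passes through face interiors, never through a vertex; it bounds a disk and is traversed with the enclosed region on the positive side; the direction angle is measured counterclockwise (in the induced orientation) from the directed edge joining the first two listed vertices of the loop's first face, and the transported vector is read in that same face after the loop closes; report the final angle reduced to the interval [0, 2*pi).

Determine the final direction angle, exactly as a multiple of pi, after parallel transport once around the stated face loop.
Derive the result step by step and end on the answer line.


enclosed vertex P0: corner angles sum to (9/4)*pi, defect = 2*pi - (9/4)*pi = -pi/4
enclosed vertex P6: corner angles sum to (3/2)*pi, defect = 2*pi - (3/2)*pi = pi/2
holonomy = initial angle + sum of enclosed defects (mod 2*pi), positive in the induced orientation
final angle = (19/12)*pi + pi/4 = (11/6)*pi (mod 2*pi)

Answer: final direction angle = (11/6)*pi


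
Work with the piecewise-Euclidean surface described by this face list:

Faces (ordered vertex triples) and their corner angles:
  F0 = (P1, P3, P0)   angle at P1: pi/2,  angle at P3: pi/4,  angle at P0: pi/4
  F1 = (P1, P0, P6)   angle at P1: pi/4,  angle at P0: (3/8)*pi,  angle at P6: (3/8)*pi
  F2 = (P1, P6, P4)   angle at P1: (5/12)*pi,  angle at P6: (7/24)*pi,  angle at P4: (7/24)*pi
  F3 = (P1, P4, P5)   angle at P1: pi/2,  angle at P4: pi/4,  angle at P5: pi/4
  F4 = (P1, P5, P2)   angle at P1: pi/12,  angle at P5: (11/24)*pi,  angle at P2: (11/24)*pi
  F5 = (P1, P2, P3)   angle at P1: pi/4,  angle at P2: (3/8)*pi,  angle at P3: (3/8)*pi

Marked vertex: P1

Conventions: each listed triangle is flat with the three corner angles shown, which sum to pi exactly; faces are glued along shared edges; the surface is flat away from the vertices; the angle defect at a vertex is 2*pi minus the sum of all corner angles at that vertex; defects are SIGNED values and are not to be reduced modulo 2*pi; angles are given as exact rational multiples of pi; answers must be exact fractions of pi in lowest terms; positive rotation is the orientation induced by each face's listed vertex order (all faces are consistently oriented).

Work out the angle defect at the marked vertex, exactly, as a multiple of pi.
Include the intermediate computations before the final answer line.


Sum of corner angles at P1: 2*pi
defect = 2*pi - 2*pi

Answer: defect(P1) = 0


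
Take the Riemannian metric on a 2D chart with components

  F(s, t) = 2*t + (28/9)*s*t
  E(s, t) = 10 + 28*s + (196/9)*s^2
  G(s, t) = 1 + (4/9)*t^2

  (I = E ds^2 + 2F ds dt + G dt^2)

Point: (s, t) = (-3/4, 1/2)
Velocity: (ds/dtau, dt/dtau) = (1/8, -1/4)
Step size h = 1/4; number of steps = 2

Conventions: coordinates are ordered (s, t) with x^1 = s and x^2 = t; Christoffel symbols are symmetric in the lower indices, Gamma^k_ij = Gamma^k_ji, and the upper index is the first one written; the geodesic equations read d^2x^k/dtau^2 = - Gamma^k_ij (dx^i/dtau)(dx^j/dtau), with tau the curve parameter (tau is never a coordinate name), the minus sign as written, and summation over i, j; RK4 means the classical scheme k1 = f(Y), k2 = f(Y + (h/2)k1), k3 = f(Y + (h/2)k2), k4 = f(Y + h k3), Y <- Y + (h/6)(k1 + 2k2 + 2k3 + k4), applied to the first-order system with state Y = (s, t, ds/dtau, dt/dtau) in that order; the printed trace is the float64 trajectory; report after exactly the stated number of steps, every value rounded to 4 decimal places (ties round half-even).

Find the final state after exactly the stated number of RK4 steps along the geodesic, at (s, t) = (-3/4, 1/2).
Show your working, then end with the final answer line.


f(Y) = (ds/dtau, dt/dtau, -Gamma^s_ij Y'^i Y'^j, -Gamma^t_ij Y'^i Y'^j) with the Gammas evaluated at the stage position; h = 0.250000; intermediate values shown to 6 dp
step 0: s = -0.7500, t = 0.5000, ds/dtau = 0.1250, dt/dtau = -0.2500
step 1:
  k1: at (s, t) = (-0.750000, 0.500000), (ds/dtau, dt/dtau) = (0.125000, -0.250000); Gamma_sss = -1.714286, Gamma_sst = 0.000000, Gamma_stt = -0.244898, Gamma_tss = 1.142857, Gamma_tst = 0.000000, Gamma_ttt = 0.163265; k1 = (0.125000, -0.250000, 0.042092, -0.028061)
  k2: at (s, t) = (-0.734375, 0.468750), (ds/dtau, dt/dtau) = (0.130261, -0.253508); Gamma_sss = -1.557006, Gamma_sst = 0.000000, Gamma_stt = -0.222429, Gamma_tss = 1.139273, Gamma_tst = 0.000000, Gamma_ttt = 0.162753; k2 = (0.130261, -0.253508, 0.040714, -0.029791)
  k3: at (s, t) = (-0.733717, 0.468312), (ds/dtau, dt/dtau) = (0.130089, -0.253724); Gamma_sss = -1.549199, Gamma_sst = 0.000000, Gamma_stt = -0.221314, Gamma_tss = 1.140698, Gamma_tst = 0.000000, Gamma_ttt = 0.162957; k3 = (0.130089, -0.253724, 0.040465, -0.029795)
  k4: at (s, t) = (-0.717478, 0.436569), (ds/dtau, dt/dtau) = (0.135116, -0.257449); Gamma_sss = -1.347519, Gamma_sst = 0.000000, Gamma_stt = -0.192503, Gamma_tss = 1.126241, Gamma_tst = 0.000000, Gamma_ttt = 0.160892; k4 = (0.135116, -0.257449, 0.037360, -0.031225)
  Y <- Y + (h/6)(k1 + 2k2 + 2k3 + k4): s = -0.7175, t = 0.4366, ds/dtau = 0.1351, dt/dtau = -0.2574
step 2:
  k1: at (s, t) = (-0.717466, 0.436587), (ds/dtau, dt/dtau) = (0.135075, -0.257436); Gamma_sss = -1.347342, Gamma_sst = 0.000000, Gamma_stt = -0.192477, Gamma_tss = 1.126317, Gamma_tst = 0.000000, Gamma_ttt = 0.160902; k1 = (0.135075, -0.257436, 0.037339, -0.031214)
  k2: at (s, t) = (-0.700582, 0.404408), (ds/dtau, dt/dtau) = (0.139743, -0.261337); Gamma_sss = -1.097669, Gamma_sst = 0.000000, Gamma_stt = -0.156810, Gamma_tss = 1.098584, Gamma_tst = 0.000000, Gamma_ttt = 0.156941; k2 = (0.139743, -0.261337, 0.032145, -0.032172)
  k3: at (s, t) = (-0.699998, 0.403920), (ds/dtau, dt/dtau) = (0.139094, -0.261457); Gamma_sss = -1.088128, Gamma_sst = 0.000000, Gamma_stt = -0.155447, Gamma_tss = 1.098828, Gamma_tst = 0.000000, Gamma_ttt = 0.156975; k3 = (0.139094, -0.261457, 0.031678, -0.031990)
  k4: at (s, t) = (-0.682693, 0.371223), (ds/dtau, dt/dtau) = (0.142995, -0.265433); Gamma_sss = -0.791679, Gamma_sst = 0.000000, Gamma_stt = -0.113097, Gamma_tss = 1.053942, Gamma_tst = 0.000000, Gamma_ttt = 0.150563; k4 = (0.142995, -0.265433, 0.024156, -0.032158)
  Y <- Y + (h/6)(k1 + 2k2 + 2k3 + k4): s = -0.6826, t = 0.3712, ds/dtau = 0.1430, dt/dtau = -0.2654

Answer: s = -0.6826, t = 0.3712, ds/dtau = 0.1430, dt/dtau = -0.2654


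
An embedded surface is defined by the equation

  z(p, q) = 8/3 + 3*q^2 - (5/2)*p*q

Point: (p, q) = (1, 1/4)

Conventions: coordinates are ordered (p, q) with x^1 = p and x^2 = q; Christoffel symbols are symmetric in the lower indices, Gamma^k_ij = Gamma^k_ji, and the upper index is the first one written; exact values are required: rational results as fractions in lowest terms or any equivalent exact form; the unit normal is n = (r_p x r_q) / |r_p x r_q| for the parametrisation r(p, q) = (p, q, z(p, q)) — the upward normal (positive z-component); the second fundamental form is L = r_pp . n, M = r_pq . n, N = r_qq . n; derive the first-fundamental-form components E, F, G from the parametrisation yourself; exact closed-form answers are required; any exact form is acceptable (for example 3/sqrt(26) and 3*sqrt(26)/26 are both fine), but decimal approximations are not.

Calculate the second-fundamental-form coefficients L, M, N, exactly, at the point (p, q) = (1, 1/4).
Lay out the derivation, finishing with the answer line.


z_p = -5/8, z_q = -1, z_pp = 0, z_pq = -5/2, z_qq = 6
E = 89/64, F = 5/8, G = 2; answer radicand W^2 = 153/64
unnormalised second-form numerators: l = 0, m = -5/2, n = 6; L = l/sqrt(153/64), and similarly M = m/sqrt(W^2), N = n/sqrt(W^2)

Answer: L = 0, M = -20*sqrt(17)/51, N = 16*sqrt(17)/17


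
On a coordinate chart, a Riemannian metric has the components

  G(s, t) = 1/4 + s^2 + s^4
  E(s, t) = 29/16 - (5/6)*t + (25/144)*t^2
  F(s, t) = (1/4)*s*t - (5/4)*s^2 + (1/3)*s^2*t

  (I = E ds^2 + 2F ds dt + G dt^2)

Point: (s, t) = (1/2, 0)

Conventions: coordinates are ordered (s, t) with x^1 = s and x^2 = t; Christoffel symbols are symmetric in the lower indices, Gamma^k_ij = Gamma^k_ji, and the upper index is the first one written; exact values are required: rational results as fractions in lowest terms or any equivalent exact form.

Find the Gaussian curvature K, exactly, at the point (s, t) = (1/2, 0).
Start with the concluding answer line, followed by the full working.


Answer: K = -14084/10443

E = 29/16, F = -5/16, G = 9/16, EG - F^2 = 59/64 at the point
E_s = 0, E_t = -5/6, F_s = -5/4, F_t = 5/24, G_s = 3/2, G_t = 0
E_tt = 25/72, F_st = 7/12, G_ss = 5
Brioschi: K = (det M1 - det M2) / (EG - F^2)^2 with the standard first/second-derivative matrices M1, M2.
M1 = [[-E_tt/2 + F_st - G_ss/2, E_s/2, F_s - E_t/2], [F_t - G_s/2, E, F], [G_t/2, F, G]] = [[-301/144, 0, -5/6], [-13/24, 29/16, -5/16], [0, -5/16, 9/16]]; det M1 = -6353/3072
M2 = [[0, E_t/2, G_s/2], [E_t/2, E, F], [G_s/2, F, G]] = [[0, -5/12, 3/4], [-5/12, 29/16, -5/16], [3/4, -5/16, 9/16]]; det M2 = -59/64
det M1 - det M2 = -3521/3072; K = -3521/3072 / (59/64)^2 = -14084/10443


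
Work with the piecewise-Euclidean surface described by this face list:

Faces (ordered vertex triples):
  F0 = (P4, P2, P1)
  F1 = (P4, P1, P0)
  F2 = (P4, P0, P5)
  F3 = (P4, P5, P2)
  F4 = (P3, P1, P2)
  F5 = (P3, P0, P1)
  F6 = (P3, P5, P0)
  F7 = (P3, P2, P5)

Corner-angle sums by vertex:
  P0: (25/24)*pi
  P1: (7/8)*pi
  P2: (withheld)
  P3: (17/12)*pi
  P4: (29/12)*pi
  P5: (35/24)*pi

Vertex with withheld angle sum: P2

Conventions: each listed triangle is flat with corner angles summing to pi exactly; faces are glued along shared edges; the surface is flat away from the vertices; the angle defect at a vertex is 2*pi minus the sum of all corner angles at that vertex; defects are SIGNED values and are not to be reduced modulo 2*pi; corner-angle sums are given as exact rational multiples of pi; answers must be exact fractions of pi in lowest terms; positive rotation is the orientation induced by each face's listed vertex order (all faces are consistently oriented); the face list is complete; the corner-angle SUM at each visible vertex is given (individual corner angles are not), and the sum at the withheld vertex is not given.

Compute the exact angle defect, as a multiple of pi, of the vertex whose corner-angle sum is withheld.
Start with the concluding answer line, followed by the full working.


Answer: defect(P2) = (29/24)*pi

V = 6, E = 12, F = 8; chi = V - E + F = 2
Gauss-Bonnet: total defect = 2*pi*chi = 4*pi; visible defects sum to (67/24)*pi


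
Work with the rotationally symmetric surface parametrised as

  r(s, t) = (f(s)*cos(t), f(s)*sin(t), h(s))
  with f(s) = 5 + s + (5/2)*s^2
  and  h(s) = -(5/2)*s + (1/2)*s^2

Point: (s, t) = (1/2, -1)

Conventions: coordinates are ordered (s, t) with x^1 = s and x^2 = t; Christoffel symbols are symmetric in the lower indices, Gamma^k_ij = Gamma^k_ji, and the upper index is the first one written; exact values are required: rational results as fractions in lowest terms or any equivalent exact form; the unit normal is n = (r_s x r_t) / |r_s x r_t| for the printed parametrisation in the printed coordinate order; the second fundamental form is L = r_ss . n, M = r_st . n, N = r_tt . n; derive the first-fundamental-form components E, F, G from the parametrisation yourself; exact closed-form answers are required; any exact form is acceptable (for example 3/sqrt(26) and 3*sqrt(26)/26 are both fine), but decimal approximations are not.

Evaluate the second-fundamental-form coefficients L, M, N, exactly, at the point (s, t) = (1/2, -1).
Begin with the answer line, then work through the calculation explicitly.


Answer: L = 27*sqrt(65)/65, M = 0, N = -49*sqrt(65)/130

f = 49/8, f' = 7/2, f'' = 5, h' = -2, h'' = 1
E = 65/4, F = 0, G = 2401/64; answer radicand W^2 = 65/4
unnormalised second-form numerators: l = 27/2, m = 0, n = -49/4; L = l/sqrt(65/4), and similarly M = m/sqrt(W^2), N = n/sqrt(W^2)


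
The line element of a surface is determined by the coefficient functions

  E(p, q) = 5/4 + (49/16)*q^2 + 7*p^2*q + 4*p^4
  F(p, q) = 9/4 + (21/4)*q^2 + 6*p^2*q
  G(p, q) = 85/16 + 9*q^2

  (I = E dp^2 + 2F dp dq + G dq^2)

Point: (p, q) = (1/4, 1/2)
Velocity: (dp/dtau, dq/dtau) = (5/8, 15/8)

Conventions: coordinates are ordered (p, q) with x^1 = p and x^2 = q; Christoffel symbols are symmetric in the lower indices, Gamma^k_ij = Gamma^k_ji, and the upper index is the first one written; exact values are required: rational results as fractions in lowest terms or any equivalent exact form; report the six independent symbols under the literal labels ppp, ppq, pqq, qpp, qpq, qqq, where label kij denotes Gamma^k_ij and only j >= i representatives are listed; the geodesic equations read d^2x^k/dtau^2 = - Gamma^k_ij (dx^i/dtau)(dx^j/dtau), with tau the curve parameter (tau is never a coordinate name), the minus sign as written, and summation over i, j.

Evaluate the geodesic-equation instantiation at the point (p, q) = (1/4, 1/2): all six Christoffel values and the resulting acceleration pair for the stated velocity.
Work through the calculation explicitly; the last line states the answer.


E = 9/4, F = 15/4, G = 121/16 at the point
E_p = 2, E_q = 7/2, F_p = 3/2, F_q = 45/8, G_p = 0, G_q = 9
EG - F^2 = 189/64;  g^inv = (64/189) * [[121/16, -15/4], [-15/4, 9/4]]
first-kind symbols [ij,l] = (1/2)(d_i g_jl + d_j g_il - d_l g_ij): [pp,p] = E_p/2 = 1, [pp,q] = F_p - E_q/2 = -1/4, [pq,p] = E_q/2 = 7/4, [pq,q] = G_p/2 = 0, [qq,p] = F_q - G_p/2 = 45/8, [qq,q] = G_q/2 = 9/2
Gamma^p_ij = (G*[ij,p] - F*[ij,q])/(EG - F^2), Gamma^q_ij = (E*[ij,q] - F*[ij,p])/(EG - F^2)
Gamma_ppp = 544/189, Gamma_ppq = 121/27, Gamma_pqq = 365/42, Gamma_qpp = -92/63, Gamma_qpq = -20/9, Gamma_qqq = -26/7
d^2p/dtau^2 = -(Gamma_ppp*(5/8)^2 + 2*Gamma_ppq*(5/8)*(15/8) + Gamma_pqq*(15/8)^2) = -145775/3456
d^2q/dtau^2 = -(Gamma_qpp*(5/8)^2 + 2*Gamma_qpq*(5/8)*(15/8) + Gamma_qqq*(15/8)^2) = 5425/288

Answer: Gamma_ppp = 544/189, Gamma_ppq = 121/27, Gamma_pqq = 365/42, Gamma_qpp = -92/63, Gamma_qpq = -20/9, Gamma_qqq = -26/7; accelerations (d^2p/dtau^2, d^2q/dtau^2) = (-145775/3456, 5425/288)


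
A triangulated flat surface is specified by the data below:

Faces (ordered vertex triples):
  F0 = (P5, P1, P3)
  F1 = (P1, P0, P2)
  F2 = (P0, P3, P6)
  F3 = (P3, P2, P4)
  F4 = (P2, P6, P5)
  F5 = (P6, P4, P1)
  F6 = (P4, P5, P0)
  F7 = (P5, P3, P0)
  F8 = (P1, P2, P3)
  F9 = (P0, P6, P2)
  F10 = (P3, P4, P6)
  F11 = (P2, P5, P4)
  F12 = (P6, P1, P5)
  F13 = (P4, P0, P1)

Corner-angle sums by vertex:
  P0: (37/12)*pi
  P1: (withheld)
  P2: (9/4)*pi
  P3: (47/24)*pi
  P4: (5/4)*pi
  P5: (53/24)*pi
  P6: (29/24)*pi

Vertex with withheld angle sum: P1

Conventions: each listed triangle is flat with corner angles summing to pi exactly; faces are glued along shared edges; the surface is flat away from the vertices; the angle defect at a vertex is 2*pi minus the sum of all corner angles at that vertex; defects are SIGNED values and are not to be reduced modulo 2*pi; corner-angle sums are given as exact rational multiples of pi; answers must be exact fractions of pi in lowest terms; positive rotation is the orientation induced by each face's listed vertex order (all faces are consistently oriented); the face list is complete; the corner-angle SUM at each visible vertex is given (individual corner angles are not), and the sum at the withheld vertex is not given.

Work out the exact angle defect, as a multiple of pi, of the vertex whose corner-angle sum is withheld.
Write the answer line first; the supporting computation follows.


Answer: defect(P1) = -pi/24

V = 7, E = 21, F = 14; chi = V - E + F = 0
Gauss-Bonnet: total defect = 2*pi*chi = 0; visible defects sum to pi/24


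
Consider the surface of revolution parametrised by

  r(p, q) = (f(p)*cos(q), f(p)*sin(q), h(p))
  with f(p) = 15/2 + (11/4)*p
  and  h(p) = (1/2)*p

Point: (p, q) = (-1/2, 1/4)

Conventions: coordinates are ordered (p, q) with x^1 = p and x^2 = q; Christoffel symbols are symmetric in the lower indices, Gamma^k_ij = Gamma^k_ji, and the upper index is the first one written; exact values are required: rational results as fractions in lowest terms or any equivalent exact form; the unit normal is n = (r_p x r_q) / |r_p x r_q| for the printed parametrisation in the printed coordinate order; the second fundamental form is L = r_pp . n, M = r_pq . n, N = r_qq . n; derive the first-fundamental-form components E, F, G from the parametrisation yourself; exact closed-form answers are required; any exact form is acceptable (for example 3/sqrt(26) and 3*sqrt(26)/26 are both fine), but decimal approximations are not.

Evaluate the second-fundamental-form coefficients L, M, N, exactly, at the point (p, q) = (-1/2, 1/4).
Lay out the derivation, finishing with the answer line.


f = 49/8, f' = 11/4, f'' = 0, h' = 1/2, h'' = 0
E = 125/16, F = 0, G = 2401/64; answer radicand W^2 = 125/16
unnormalised second-form numerators: l = 0, m = 0, n = 49/16; L = l/sqrt(125/16), and similarly M = m/sqrt(W^2), N = n/sqrt(W^2)

Answer: L = 0, M = 0, N = 49*sqrt(5)/100


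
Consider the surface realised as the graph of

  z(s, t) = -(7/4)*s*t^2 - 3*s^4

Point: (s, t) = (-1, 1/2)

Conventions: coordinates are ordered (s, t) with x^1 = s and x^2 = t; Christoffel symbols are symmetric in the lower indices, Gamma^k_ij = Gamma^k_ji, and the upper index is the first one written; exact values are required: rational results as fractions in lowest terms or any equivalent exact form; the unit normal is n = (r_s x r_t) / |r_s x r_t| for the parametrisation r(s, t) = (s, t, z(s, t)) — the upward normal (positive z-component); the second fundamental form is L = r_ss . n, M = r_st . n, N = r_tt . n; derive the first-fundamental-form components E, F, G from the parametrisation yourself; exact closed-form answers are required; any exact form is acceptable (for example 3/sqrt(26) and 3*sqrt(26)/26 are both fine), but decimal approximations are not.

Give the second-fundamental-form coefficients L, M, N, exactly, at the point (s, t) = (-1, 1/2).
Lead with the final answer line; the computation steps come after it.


Answer: L = -192*sqrt(35265)/11755, M = -28*sqrt(35265)/35265, N = 56*sqrt(35265)/35265

z_s = 185/16, z_t = 7/4, z_ss = -36, z_st = -7/4, z_tt = 7/2
E = 34481/256, F = 1295/64, G = 65/16; answer radicand W^2 = 35265/256
unnormalised second-form numerators: l = -36, m = -7/4, n = 7/2; L = l/sqrt(35265/256), and similarly M = m/sqrt(W^2), N = n/sqrt(W^2)


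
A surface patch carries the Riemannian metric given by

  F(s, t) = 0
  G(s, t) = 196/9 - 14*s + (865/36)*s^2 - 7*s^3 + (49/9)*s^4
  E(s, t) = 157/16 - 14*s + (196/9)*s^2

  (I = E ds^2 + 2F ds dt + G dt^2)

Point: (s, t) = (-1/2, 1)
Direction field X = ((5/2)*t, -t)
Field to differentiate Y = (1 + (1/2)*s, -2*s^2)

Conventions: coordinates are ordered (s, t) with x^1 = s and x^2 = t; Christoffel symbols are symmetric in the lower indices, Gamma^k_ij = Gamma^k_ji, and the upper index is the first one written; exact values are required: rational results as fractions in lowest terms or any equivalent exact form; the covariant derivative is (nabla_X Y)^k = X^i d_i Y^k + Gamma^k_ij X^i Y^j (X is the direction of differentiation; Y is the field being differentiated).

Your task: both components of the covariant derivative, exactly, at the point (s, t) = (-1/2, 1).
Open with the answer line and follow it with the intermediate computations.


Answer: (nabla_X Y)^s = 3329/12820, (nabla_X Y)^t = 113/18

E = 3205/144, F = 0, G = 36 at the point
E_s = -322/9, E_t = 0, F_s = 0, F_t = 0, G_s = -46, G_t = 0
EG - F^2 = 3205/4;  g^inv = (4/3205) * [[36, 0], [0, 3205/144]]
first-kind symbols [ij,l] = (1/2)(d_i g_jl + d_j g_il - d_l g_ij): [ss,s] = E_s/2 = -161/9, [ss,t] = F_s - E_t/2 = 0, [st,s] = E_t/2 = 0, [st,t] = G_s/2 = -23, [tt,s] = F_t - G_s/2 = 23, [tt,t] = G_t/2 = 0
Gamma^s_ij = (G*[ij,s] - F*[ij,t])/(EG - F^2), Gamma^t_ij = (E*[ij,t] - F*[ij,s])/(EG - F^2)
Gamma_sss = -2576/3205, Gamma_sst = 0, Gamma_stt = 3312/3205, Gamma_tss = 0, Gamma_tst = -23/36, Gamma_ttt = 0
X = (5/2, -1), Y = (3/4, -1/2) at the point
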